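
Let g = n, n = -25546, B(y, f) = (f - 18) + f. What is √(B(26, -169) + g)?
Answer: 3*I*√2878 ≈ 160.94*I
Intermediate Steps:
B(y, f) = -18 + 2*f (B(y, f) = (-18 + f) + f = -18 + 2*f)
g = -25546
√(B(26, -169) + g) = √((-18 + 2*(-169)) - 25546) = √((-18 - 338) - 25546) = √(-356 - 25546) = √(-25902) = 3*I*√2878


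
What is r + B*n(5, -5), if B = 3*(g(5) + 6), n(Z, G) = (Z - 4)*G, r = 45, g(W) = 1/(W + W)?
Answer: -93/2 ≈ -46.500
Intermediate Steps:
g(W) = 1/(2*W)
n(Z, G) = G*(-4 + Z) (n(Z, G) = (-4 + Z)*G = G*(-4 + Z))
B = 183/10 (B = 3*((½)/5 + 6) = 3*((½)*(⅕) + 6) = 3*(⅒ + 6) = 3*(61/10) = 183/10 ≈ 18.300)
r + B*n(5, -5) = 45 + 183*(-5*(-4 + 5))/10 = 45 + 183*(-5*1)/10 = 45 + (183/10)*(-5) = 45 - 183/2 = -93/2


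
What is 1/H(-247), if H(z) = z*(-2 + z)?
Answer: 1/61503 ≈ 1.6259e-5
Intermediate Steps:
1/H(-247) = 1/(-247*(-2 - 247)) = 1/(-247*(-249)) = 1/61503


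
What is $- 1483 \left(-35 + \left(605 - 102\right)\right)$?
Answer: $-694044$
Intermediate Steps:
$- 1483 \left(-35 + \left(605 - 102\right)\right) = - 1483 \left(-35 + 503\right) = \left(-1483\right) 468 = -694044$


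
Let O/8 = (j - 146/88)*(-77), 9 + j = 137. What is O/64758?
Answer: -12971/10793 ≈ -1.2018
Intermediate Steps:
j = 128 (j = -9 + 137 = 128)
O = -77826 (O = 8*((128 - 146/88)*(-77)) = 8*((128 - 146*1/88)*(-77)) = 8*((128 - 73/44)*(-77)) = 8*((5559/44)*(-77)) = 8*(-38913/4) = -77826)
O/64758 = -77826/64758 = -77826*1/64758 = -12971/10793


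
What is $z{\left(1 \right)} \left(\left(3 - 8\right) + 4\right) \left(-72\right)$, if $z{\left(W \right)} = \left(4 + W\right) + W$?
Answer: $432$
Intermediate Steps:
$z{\left(W \right)} = 4 + 2 W$
$z{\left(1 \right)} \left(\left(3 - 8\right) + 4\right) \left(-72\right) = \left(4 + 2 \cdot 1\right) \left(\left(3 - 8\right) + 4\right) \left(-72\right) = \left(4 + 2\right) \left(\left(3 - 8\right) + 4\right) \left(-72\right) = 6 \left(-5 + 4\right) \left(-72\right) = 6 \left(-1\right) \left(-72\right) = \left(-6\right) \left(-72\right) = 432$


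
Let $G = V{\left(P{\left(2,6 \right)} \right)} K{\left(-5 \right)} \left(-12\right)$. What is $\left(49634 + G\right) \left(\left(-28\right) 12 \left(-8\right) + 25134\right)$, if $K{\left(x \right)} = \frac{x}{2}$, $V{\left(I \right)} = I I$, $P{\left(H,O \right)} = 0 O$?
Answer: $1380917148$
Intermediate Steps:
$P{\left(H,O \right)} = 0$
$V{\left(I \right)} = I^{2}$
$K{\left(x \right)} = \frac{x}{2}$ ($K{\left(x \right)} = x \frac{1}{2} = \frac{x}{2}$)
$G = 0$ ($G = 0^{2} \cdot \frac{1}{2} \left(-5\right) \left(-12\right) = 0 \left(- \frac{5}{2}\right) \left(-12\right) = 0 \left(-12\right) = 0$)
$\left(49634 + G\right) \left(\left(-28\right) 12 \left(-8\right) + 25134\right) = \left(49634 + 0\right) \left(\left(-28\right) 12 \left(-8\right) + 25134\right) = 49634 \left(\left(-336\right) \left(-8\right) + 25134\right) = 49634 \left(2688 + 25134\right) = 49634 \cdot 27822 = 1380917148$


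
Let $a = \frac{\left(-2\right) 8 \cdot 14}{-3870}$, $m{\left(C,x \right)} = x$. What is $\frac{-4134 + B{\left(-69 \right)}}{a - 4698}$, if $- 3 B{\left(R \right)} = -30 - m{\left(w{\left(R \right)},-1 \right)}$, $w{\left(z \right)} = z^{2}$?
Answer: $\frac{7980585}{9090518} \approx 0.8779$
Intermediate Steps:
$B{\left(R \right)} = \frac{29}{3}$ ($B{\left(R \right)} = - \frac{-30 - -1}{3} = - \frac{-30 + 1}{3} = \left(- \frac{1}{3}\right) \left(-29\right) = \frac{29}{3}$)
$a = \frac{112}{1935}$ ($a = \left(-16\right) 14 \left(- \frac{1}{3870}\right) = \left(-224\right) \left(- \frac{1}{3870}\right) = \frac{112}{1935} \approx 0.057881$)
$\frac{-4134 + B{\left(-69 \right)}}{a - 4698} = \frac{-4134 + \frac{29}{3}}{\frac{112}{1935} - 4698} = - \frac{12373}{3 \left(- \frac{9090518}{1935}\right)} = \left(- \frac{12373}{3}\right) \left(- \frac{1935}{9090518}\right) = \frac{7980585}{9090518}$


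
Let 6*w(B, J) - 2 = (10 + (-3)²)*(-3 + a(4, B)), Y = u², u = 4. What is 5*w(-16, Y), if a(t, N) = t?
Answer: 35/2 ≈ 17.500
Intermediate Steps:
Y = 16 (Y = 4² = 16)
w(B, J) = 7/2 (w(B, J) = ⅓ + ((10 + (-3)²)*(-3 + 4))/6 = ⅓ + ((10 + 9)*1)/6 = ⅓ + (19*1)/6 = ⅓ + (⅙)*19 = ⅓ + 19/6 = 7/2)
5*w(-16, Y) = 5*(7/2) = 35/2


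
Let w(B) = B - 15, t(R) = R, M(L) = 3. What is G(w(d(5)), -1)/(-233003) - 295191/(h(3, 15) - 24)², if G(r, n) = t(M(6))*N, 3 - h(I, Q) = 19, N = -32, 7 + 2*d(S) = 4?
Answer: -68780234973/372804800 ≈ -184.49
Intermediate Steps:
d(S) = -3/2 (d(S) = -7/2 + (½)*4 = -7/2 + 2 = -3/2)
h(I, Q) = -16 (h(I, Q) = 3 - 1*19 = 3 - 19 = -16)
w(B) = -15 + B
G(r, n) = -96 (G(r, n) = 3*(-32) = -96)
G(w(d(5)), -1)/(-233003) - 295191/(h(3, 15) - 24)² = -96/(-233003) - 295191/(-16 - 24)² = -96*(-1/233003) - 295191/((-40)²) = 96/233003 - 295191/1600 = -68780234973/372804800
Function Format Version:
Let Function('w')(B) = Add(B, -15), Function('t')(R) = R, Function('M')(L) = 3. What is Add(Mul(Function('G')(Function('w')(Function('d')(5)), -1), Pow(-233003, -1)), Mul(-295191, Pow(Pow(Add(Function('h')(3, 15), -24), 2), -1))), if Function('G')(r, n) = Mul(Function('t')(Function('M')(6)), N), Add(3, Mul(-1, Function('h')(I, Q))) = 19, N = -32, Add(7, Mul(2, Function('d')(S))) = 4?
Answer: Rational(-68780234973, 372804800) ≈ -184.49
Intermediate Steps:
Function('d')(S) = Rational(-3, 2) (Function('d')(S) = Add(Rational(-7, 2), Mul(Rational(1, 2), 4)) = Add(Rational(-7, 2), 2) = Rational(-3, 2))
Function('h')(I, Q) = -16 (Function('h')(I, Q) = Add(3, Mul(-1, 19)) = Add(3, -19) = -16)
Function('w')(B) = Add(-15, B)
Function('G')(r, n) = -96 (Function('G')(r, n) = Mul(3, -32) = -96)
Add(Mul(Function('G')(Function('w')(Function('d')(5)), -1), Pow(-233003, -1)), Mul(-295191, Pow(Pow(Add(Function('h')(3, 15), -24), 2), -1))) = Add(Mul(-96, Pow(-233003, -1)), Mul(-295191, Pow(Pow(Add(-16, -24), 2), -1))) = Add(Mul(-96, Rational(-1, 233003)), Mul(-295191, Pow(Pow(-40, 2), -1))) = Add(Rational(96, 233003), Mul(-295191, Pow(1600, -1))) = Add(Rational(96, 233003), Mul(-295191, Rational(1, 1600))) = Add(Rational(96, 233003), Rational(-295191, 1600)) = Rational(-68780234973, 372804800)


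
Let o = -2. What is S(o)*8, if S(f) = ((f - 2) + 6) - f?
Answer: 32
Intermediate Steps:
S(f) = 4 (S(f) = ((-2 + f) + 6) - f = (4 + f) - f = 4)
S(o)*8 = 4*8 = 32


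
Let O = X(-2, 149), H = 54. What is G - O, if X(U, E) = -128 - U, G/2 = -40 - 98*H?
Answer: -10538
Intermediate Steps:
G = -10664 (G = 2*(-40 - 98*54) = 2*(-40 - 5292) = 2*(-5332) = -10664)
O = -126 (O = -128 - 1*(-2) = -128 + 2 = -126)
G - O = -10664 - 1*(-126) = -10664 + 126 = -10538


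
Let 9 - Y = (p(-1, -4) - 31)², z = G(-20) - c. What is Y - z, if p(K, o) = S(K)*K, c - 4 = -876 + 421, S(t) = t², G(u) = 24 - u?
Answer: -1510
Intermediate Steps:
c = -451 (c = 4 + (-876 + 421) = 4 - 455 = -451)
p(K, o) = K³ (p(K, o) = K²*K = K³)
z = 495 (z = (24 - 1*(-20)) - 1*(-451) = (24 + 20) + 451 = 44 + 451 = 495)
Y = -1015 (Y = 9 - ((-1)³ - 31)² = 9 - (-1 - 31)² = 9 - 1*(-32)² = 9 - 1*1024 = 9 - 1024 = -1015)
Y - z = -1015 - 1*495 = -1015 - 495 = -1510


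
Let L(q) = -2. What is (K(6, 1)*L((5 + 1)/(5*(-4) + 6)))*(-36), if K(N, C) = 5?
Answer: 360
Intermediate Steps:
(K(6, 1)*L((5 + 1)/(5*(-4) + 6)))*(-36) = (5*(-2))*(-36) = -10*(-36) = 360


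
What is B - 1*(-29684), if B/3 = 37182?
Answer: 141230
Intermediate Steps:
B = 111546 (B = 3*37182 = 111546)
B - 1*(-29684) = 111546 - 1*(-29684) = 111546 + 29684 = 141230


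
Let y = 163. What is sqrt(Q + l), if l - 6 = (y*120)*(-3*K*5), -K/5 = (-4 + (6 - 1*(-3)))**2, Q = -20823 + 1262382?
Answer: sqrt(37916565) ≈ 6157.6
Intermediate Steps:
Q = 1241559
K = -125 (K = -5*(-4 + (6 - 1*(-3)))**2 = -5*(-4 + (6 + 3))**2 = -5*(-4 + 9)**2 = -5*5**2 = -5*25 = -125)
l = 36675006 (l = 6 + (163*120)*(-3*(-125)*5) = 6 + 19560*(375*5) = 6 + 19560*1875 = 6 + 36675000 = 36675006)
sqrt(Q + l) = sqrt(1241559 + 36675006) = sqrt(37916565)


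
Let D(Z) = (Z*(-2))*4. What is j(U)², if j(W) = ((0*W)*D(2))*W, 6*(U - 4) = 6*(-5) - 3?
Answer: 0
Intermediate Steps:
D(Z) = -8*Z (D(Z) = -2*Z*4 = -8*Z)
U = -3/2 (U = 4 + (6*(-5) - 3)/6 = 4 + (-30 - 3)/6 = 4 + (⅙)*(-33) = 4 - 11/2 = -3/2 ≈ -1.5000)
j(W) = 0 (j(W) = ((0*W)*(-8*2))*W = (0*(-16))*W = 0*W = 0)
j(U)² = 0² = 0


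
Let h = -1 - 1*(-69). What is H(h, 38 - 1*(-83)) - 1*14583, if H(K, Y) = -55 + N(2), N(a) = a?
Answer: -14636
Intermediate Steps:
h = 68 (h = -1 + 69 = 68)
H(K, Y) = -53 (H(K, Y) = -55 + 2 = -53)
H(h, 38 - 1*(-83)) - 1*14583 = -53 - 1*14583 = -53 - 14583 = -14636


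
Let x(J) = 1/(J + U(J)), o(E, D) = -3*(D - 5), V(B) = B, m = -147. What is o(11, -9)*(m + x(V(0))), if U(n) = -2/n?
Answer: -6174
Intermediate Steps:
o(E, D) = 15 - 3*D (o(E, D) = -3*(-5 + D) = 15 - 3*D)
x(J) = 1/(J - 2/J)
o(11, -9)*(m + x(V(0))) = (15 - 3*(-9))*(-147 + 0/(-2 + 0**2)) = (15 + 27)*(-147 + 0/(-2 + 0)) = 42*(-147 + 0/(-2)) = 42*(-147 + 0*(-1/2)) = 42*(-147 + 0) = 42*(-147) = -6174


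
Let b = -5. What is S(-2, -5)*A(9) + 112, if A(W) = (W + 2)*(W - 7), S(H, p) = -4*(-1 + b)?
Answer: 640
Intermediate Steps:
S(H, p) = 24 (S(H, p) = -4*(-1 - 5) = -4*(-6) = 24)
A(W) = (-7 + W)*(2 + W) (A(W) = (2 + W)*(-7 + W) = (-7 + W)*(2 + W))
S(-2, -5)*A(9) + 112 = 24*(-14 + 9² - 5*9) + 112 = 24*(-14 + 81 - 45) + 112 = 24*22 + 112 = 528 + 112 = 640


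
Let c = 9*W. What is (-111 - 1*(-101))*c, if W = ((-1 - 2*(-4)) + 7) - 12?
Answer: -180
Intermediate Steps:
W = 2 (W = ((-1 + 8) + 7) - 12 = (7 + 7) - 12 = 14 - 12 = 2)
c = 18 (c = 9*2 = 18)
(-111 - 1*(-101))*c = (-111 - 1*(-101))*18 = (-111 + 101)*18 = -10*18 = -180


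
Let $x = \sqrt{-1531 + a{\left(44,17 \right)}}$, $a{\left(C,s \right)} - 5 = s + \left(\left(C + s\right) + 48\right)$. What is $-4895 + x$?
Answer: $-4895 + 10 i \sqrt{14} \approx -4895.0 + 37.417 i$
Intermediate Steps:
$a{\left(C,s \right)} = 53 + C + 2 s$ ($a{\left(C,s \right)} = 5 + \left(s + \left(\left(C + s\right) + 48\right)\right) = 5 + \left(s + \left(48 + C + s\right)\right) = 5 + \left(48 + C + 2 s\right) = 53 + C + 2 s$)
$x = 10 i \sqrt{14}$ ($x = \sqrt{-1531 + \left(53 + 44 + 2 \cdot 17\right)} = \sqrt{-1531 + \left(53 + 44 + 34\right)} = \sqrt{-1531 + 131} = \sqrt{-1400} = 10 i \sqrt{14} \approx 37.417 i$)
$-4895 + x = -4895 + 10 i \sqrt{14}$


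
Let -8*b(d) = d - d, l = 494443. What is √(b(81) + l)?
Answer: √494443 ≈ 703.17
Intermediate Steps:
b(d) = 0 (b(d) = -(d - d)/8 = -⅛*0 = 0)
√(b(81) + l) = √(0 + 494443) = √494443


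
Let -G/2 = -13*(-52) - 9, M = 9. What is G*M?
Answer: -12006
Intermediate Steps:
G = -1334 (G = -2*(-13*(-52) - 9) = -2*(676 - 9) = -2*667 = -1334)
G*M = -1334*9 = -12006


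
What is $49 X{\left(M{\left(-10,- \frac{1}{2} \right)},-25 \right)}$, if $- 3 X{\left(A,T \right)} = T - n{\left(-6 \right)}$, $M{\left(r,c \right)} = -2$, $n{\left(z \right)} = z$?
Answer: $\frac{931}{3} \approx 310.33$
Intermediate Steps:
$X{\left(A,T \right)} = -2 - \frac{T}{3}$ ($X{\left(A,T \right)} = - \frac{T - -6}{3} = - \frac{T + 6}{3} = - \frac{6 + T}{3} = -2 - \frac{T}{3}$)
$49 X{\left(M{\left(-10,- \frac{1}{2} \right)},-25 \right)} = 49 \left(-2 - - \frac{25}{3}\right) = 49 \left(-2 + \frac{25}{3}\right) = 49 \cdot \frac{19}{3} = \frac{931}{3}$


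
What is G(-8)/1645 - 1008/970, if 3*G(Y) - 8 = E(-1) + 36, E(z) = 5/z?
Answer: -32911/31913 ≈ -1.0313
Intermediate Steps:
G(Y) = 13 (G(Y) = 8/3 + (5/(-1) + 36)/3 = 8/3 + (5*(-1) + 36)/3 = 8/3 + (-5 + 36)/3 = 8/3 + (⅓)*31 = 8/3 + 31/3 = 13)
G(-8)/1645 - 1008/970 = 13/1645 - 1008/970 = 13*(1/1645) - 1008*1/970 = 13/1645 - 504/485 = -32911/31913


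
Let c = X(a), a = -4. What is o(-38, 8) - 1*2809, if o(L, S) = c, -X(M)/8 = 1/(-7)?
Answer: -19655/7 ≈ -2807.9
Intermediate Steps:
X(M) = 8/7 (X(M) = -8/(-7) = -8*(-⅐) = 8/7)
c = 8/7 ≈ 1.1429
o(L, S) = 8/7
o(-38, 8) - 1*2809 = 8/7 - 1*2809 = 8/7 - 2809 = -19655/7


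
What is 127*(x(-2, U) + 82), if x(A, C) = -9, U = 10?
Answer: 9271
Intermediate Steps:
127*(x(-2, U) + 82) = 127*(-9 + 82) = 127*73 = 9271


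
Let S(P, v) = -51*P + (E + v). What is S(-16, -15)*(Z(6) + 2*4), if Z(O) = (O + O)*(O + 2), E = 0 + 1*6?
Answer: 83928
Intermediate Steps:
E = 6 (E = 0 + 6 = 6)
S(P, v) = 6 + v - 51*P (S(P, v) = -51*P + (6 + v) = 6 + v - 51*P)
Z(O) = 2*O*(2 + O) (Z(O) = (2*O)*(2 + O) = 2*O*(2 + O))
S(-16, -15)*(Z(6) + 2*4) = (6 - 15 - 51*(-16))*(2*6*(2 + 6) + 2*4) = (6 - 15 + 816)*(2*6*8 + 8) = 807*(96 + 8) = 807*104 = 83928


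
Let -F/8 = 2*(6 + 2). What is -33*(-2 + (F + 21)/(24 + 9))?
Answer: 173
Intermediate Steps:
F = -128 (F = -16*(6 + 2) = -16*8 = -8*16 = -128)
-33*(-2 + (F + 21)/(24 + 9)) = -33*(-2 + (-128 + 21)/(24 + 9)) = -33*(-2 - 107/33) = -33*(-173/33) = 173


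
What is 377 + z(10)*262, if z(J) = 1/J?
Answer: 2016/5 ≈ 403.20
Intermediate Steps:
z(J) = 1/J
377 + z(10)*262 = 377 + 262/10 = 377 + (⅒)*262 = 377 + 131/5 = 2016/5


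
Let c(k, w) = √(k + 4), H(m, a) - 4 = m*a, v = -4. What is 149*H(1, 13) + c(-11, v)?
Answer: 2533 + I*√7 ≈ 2533.0 + 2.6458*I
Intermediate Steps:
H(m, a) = 4 + a*m (H(m, a) = 4 + m*a = 4 + a*m)
c(k, w) = √(4 + k)
149*H(1, 13) + c(-11, v) = 149*(4 + 13*1) + √(4 - 11) = 149*(4 + 13) + √(-7) = 149*17 + I*√7 = 2533 + I*√7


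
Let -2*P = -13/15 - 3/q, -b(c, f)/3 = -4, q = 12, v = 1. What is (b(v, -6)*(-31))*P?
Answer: -2077/10 ≈ -207.70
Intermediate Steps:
b(c, f) = 12 (b(c, f) = -3*(-4) = 12)
P = 67/120 (P = -(-13/15 - 3/12)/2 = -(-13*1/15 - 3*1/12)/2 = -(-13/15 - ¼)/2 = -½*(-67/60) = 67/120 ≈ 0.55833)
(b(v, -6)*(-31))*P = (12*(-31))*(67/120) = -372*67/120 = -2077/10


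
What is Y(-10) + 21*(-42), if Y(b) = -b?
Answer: -872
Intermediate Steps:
Y(-10) + 21*(-42) = -1*(-10) + 21*(-42) = 10 - 882 = -872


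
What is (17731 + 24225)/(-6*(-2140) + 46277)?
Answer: 41956/59117 ≈ 0.70971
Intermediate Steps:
(17731 + 24225)/(-6*(-2140) + 46277) = 41956/(12840 + 46277) = 41956/59117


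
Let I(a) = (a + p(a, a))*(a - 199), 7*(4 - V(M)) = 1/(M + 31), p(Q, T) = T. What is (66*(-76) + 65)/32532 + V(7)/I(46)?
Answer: -1547682911/10150569576 ≈ -0.15247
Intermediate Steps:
V(M) = 4 - 1/(7*(31 + M)) (V(M) = 4 - 1/(7*(M + 31)) = 4 - 1/(7*(31 + M)))
I(a) = 2*a*(-199 + a) (I(a) = (a + a)*(a - 199) = (2*a)*(-199 + a) = 2*a*(-199 + a))
(66*(-76) + 65)/32532 + V(7)/I(46) = (66*(-76) + 65)/32532 + ((867 + 28*7)/(7*(31 + 7)))/((2*46*(-199 + 46))) = (-5016 + 65)*(1/32532) + ((⅐)*(867 + 196)/38)/((2*46*(-153))) = -4951*1/32532 + ((⅐)*(1/38)*1063)/(-14076) = -4951/32532 + (1063/266)*(-1/14076) = -4951/32532 - 1063/3744216 = -1547682911/10150569576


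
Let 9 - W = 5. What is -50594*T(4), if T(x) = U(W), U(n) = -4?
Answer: 202376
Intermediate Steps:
W = 4 (W = 9 - 1*5 = 9 - 5 = 4)
T(x) = -4
-50594*T(4) = -50594*(-4) = 202376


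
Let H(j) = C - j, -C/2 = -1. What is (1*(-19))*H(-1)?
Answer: -57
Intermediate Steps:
C = 2 (C = -2*(-1) = 2)
H(j) = 2 - j
(1*(-19))*H(-1) = (1*(-19))*(2 - 1*(-1)) = -19*(2 + 1) = -19*3 = -57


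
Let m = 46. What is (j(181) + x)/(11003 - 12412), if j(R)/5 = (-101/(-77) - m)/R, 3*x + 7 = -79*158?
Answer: 58036936/19637233 ≈ 2.9555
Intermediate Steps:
x = -4163 (x = -7/3 + (-79*158)/3 = -7/3 + (⅓)*(-12482) = -7/3 - 12482/3 = -4163)
j(R) = -17205/(77*R) (j(R) = 5*((-101/(-77) - 1*46)/R) = 5*((-101*(-1/77) - 46)/R) = 5*((101/77 - 46)/R) = 5*(-3441/(77*R)) = -17205/(77*R))
(j(181) + x)/(11003 - 12412) = (-17205/77/181 - 4163)/(11003 - 12412) = (-17205/77*1/181 - 4163)/(-1409) = (-17205/13937 - 4163)*(-1/1409) = -58036936/13937*(-1/1409) = 58036936/19637233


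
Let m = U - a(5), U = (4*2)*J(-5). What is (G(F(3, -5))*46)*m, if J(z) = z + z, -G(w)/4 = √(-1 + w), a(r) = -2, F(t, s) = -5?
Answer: 14352*I*√6 ≈ 35155.0*I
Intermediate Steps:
G(w) = -4*√(-1 + w)
J(z) = 2*z
U = -80 (U = (4*2)*(2*(-5)) = 8*(-10) = -80)
m = -78 (m = -80 - 1*(-2) = -80 + 2 = -78)
(G(F(3, -5))*46)*m = (-4*√(-1 - 5)*46)*(-78) = (-4*I*√6*46)*(-78) = -184*I*√6*(-78) = 14352*I*√6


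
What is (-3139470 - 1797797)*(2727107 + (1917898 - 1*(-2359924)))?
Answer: -34585204789043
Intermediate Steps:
(-3139470 - 1797797)*(2727107 + (1917898 - 1*(-2359924))) = -4937267*(2727107 + (1917898 + 2359924)) = -4937267*(2727107 + 4277822) = -4937267*7004929 = -34585204789043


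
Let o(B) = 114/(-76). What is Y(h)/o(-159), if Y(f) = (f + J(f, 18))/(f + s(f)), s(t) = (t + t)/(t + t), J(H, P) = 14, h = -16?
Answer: -4/45 ≈ -0.088889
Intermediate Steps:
s(t) = 1 (s(t) = (2*t)/((2*t)) = (2*t)*(1/(2*t)) = 1)
o(B) = -3/2 (o(B) = 114*(-1/76) = -3/2)
Y(f) = (14 + f)/(1 + f) (Y(f) = (f + 14)/(f + 1) = (14 + f)/(1 + f))
Y(h)/o(-159) = ((14 - 16)/(1 - 16))/(-3/2) = (-2/(-15))*(-⅔) = -1/15*(-2)*(-⅔) = (2/15)*(-⅔) = -4/45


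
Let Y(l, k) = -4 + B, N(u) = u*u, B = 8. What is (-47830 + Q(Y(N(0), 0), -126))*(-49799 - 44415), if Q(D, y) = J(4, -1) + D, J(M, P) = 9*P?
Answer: 4506726690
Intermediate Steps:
N(u) = u²
Y(l, k) = 4 (Y(l, k) = -4 + 8 = 4)
Q(D, y) = -9 + D (Q(D, y) = 9*(-1) + D = -9 + D)
(-47830 + Q(Y(N(0), 0), -126))*(-49799 - 44415) = (-47830 + (-9 + 4))*(-49799 - 44415) = (-47830 - 5)*(-94214) = -47835*(-94214) = 4506726690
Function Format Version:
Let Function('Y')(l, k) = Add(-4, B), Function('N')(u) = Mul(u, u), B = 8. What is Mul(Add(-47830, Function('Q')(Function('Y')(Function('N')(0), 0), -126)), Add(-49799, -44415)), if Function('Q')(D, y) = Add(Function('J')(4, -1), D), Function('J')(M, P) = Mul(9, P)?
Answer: 4506726690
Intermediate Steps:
Function('N')(u) = Pow(u, 2)
Function('Y')(l, k) = 4 (Function('Y')(l, k) = Add(-4, 8) = 4)
Function('Q')(D, y) = Add(-9, D) (Function('Q')(D, y) = Add(Mul(9, -1), D) = Add(-9, D))
Mul(Add(-47830, Function('Q')(Function('Y')(Function('N')(0), 0), -126)), Add(-49799, -44415)) = Mul(Add(-47830, Add(-9, 4)), Add(-49799, -44415)) = Mul(Add(-47830, -5), -94214) = Mul(-47835, -94214) = 4506726690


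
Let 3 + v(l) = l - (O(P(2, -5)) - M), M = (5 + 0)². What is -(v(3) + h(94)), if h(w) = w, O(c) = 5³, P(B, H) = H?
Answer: 6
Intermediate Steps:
O(c) = 125
M = 25 (M = 5² = 25)
v(l) = -103 + l (v(l) = -3 + (l - (125 - 1*25)) = -3 + (l - (125 - 25)) = -3 + (l - 1*100) = -3 + (l - 100) = -3 + (-100 + l) = -103 + l)
-(v(3) + h(94)) = -((-103 + 3) + 94) = -(-100 + 94) = -1*(-6) = 6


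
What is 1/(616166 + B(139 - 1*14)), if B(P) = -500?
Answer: 1/615666 ≈ 1.6243e-6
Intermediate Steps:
1/(616166 + B(139 - 1*14)) = 1/(616166 - 500) = 1/615666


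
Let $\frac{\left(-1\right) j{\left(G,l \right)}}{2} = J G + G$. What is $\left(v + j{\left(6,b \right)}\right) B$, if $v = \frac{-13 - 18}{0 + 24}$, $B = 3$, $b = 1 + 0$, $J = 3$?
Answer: $- \frac{1183}{8} \approx -147.88$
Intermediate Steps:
$b = 1$
$j{\left(G,l \right)} = - 8 G$ ($j{\left(G,l \right)} = - 2 \left(3 G + G\right) = - 2 \cdot 4 G = - 8 G$)
$v = - \frac{31}{24} \approx -1.2917$
$\left(v + j{\left(6,b \right)}\right) B = \left(- \frac{31}{24} - 48\right) 3 = \left(- \frac{1183}{24}\right) 3 = - \frac{1183}{8}$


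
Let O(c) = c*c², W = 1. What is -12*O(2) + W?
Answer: -95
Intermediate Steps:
O(c) = c³
-12*O(2) + W = -12*2³ + 1 = -12*8 + 1 = -96 + 1 = -95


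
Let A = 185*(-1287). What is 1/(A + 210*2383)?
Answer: 1/262335 ≈ 3.8119e-6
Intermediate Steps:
A = -238095
1/(A + 210*2383) = 1/(-238095 + 210*2383) = 1/(-238095 + 500430) = 1/262335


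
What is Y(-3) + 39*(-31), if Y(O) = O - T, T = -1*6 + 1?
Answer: -1207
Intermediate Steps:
T = -5 (T = -6 + 1 = -5)
Y(O) = 5 + O (Y(O) = O - 1*(-5) = O + 5 = 5 + O)
Y(-3) + 39*(-31) = (5 - 3) + 39*(-31) = 2 - 1209 = -1207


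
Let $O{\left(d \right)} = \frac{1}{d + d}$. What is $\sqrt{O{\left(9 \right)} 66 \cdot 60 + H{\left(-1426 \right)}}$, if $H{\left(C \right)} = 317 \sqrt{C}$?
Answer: $\sqrt{220 + 317 i \sqrt{1426}} \approx 78.079 + 76.657 i$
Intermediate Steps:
$O{\left(d \right)} = \frac{1}{2 d}$
$\sqrt{O{\left(9 \right)} 66 \cdot 60 + H{\left(-1426 \right)}} = \sqrt{\frac{1}{2 \cdot 9} \cdot 66 \cdot 60 + 317 \sqrt{-1426}} = \sqrt{\frac{1}{2} \cdot \frac{1}{9} \cdot 66 \cdot 60 + 317 i \sqrt{1426}} = \sqrt{\frac{1}{18} \cdot 66 \cdot 60 + 317 i \sqrt{1426}} = \sqrt{\frac{11}{3} \cdot 60 + 317 i \sqrt{1426}} = \sqrt{220 + 317 i \sqrt{1426}}$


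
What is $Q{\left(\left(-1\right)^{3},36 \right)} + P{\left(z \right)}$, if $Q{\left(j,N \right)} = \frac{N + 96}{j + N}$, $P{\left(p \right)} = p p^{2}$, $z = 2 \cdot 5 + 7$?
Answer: $\frac{172087}{35} \approx 4916.8$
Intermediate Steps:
$z = 17$ ($z = 10 + 7 = 17$)
$P{\left(p \right)} = p^{3}$
$Q{\left(j,N \right)} = \frac{96 + N}{N + j}$
$Q{\left(\left(-1\right)^{3},36 \right)} + P{\left(z \right)} = \frac{96 + 36}{36 + \left(-1\right)^{3}} + 17^{3} = \frac{1}{36 - 1} \cdot 132 + 4913 = \frac{1}{35} \cdot 132 + 4913 = \frac{132}{35} + 4913 = \frac{172087}{35}$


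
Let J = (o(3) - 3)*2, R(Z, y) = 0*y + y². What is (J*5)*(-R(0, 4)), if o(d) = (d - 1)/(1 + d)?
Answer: 400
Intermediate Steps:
o(d) = (-1 + d)/(1 + d)
R(Z, y) = y² (R(Z, y) = 0 + y² = y²)
J = -5 (J = ((-1 + 3)/(1 + 3) - 3)*2 = (2/4 - 3)*2 = ((¼)*2 - 3)*2 = (½ - 3)*2 = -5/2*2 = -5)
(J*5)*(-R(0, 4)) = (-5*5)*(-1*4²) = -(-25)*16 = -25*(-16) = 400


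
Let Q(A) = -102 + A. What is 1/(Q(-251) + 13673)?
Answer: 1/13320 ≈ 7.5075e-5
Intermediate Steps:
1/(Q(-251) + 13673) = 1/((-102 - 251) + 13673) = 1/(-353 + 13673) = 1/13320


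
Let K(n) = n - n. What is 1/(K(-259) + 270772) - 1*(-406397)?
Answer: 110040928485/270772 ≈ 4.0640e+5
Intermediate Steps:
K(n) = 0
1/(K(-259) + 270772) - 1*(-406397) = 1/(0 + 270772) - 1*(-406397) = 1/270772 + 406397 = 110040928485/270772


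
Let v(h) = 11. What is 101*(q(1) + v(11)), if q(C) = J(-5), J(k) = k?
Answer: 606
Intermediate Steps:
q(C) = -5
101*(q(1) + v(11)) = 101*(-5 + 11) = 101*6 = 606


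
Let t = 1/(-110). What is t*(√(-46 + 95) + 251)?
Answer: -129/55 ≈ -2.3455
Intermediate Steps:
t = -1/110 ≈ -0.0090909
t*(√(-46 + 95) + 251) = -(√(-46 + 95) + 251)/110 = -(√49 + 251)/110 = -(7 + 251)/110 = -1/110*258 = -129/55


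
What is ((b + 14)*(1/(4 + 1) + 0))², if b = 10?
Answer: 576/25 ≈ 23.040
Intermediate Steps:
((b + 14)*(1/(4 + 1) + 0))² = ((10 + 14)*(1/(4 + 1) + 0))² = (24*(1/5 + 0))² = (24*(⅕ + 0))² = (24*(⅕))² = (24/5)² = 576/25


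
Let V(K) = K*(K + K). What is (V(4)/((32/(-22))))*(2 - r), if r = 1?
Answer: -22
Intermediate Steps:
V(K) = 2*K**2 (V(K) = K*(2*K) = 2*K**2)
(V(4)/((32/(-22))))*(2 - r) = ((2*4**2)/((32/(-22))))*(2 - 1*1) = ((2*16)/((32*(-1/22))))*(2 - 1) = (32/(-16/11))*1 = (32*(-11/16))*1 = -22*1 = -22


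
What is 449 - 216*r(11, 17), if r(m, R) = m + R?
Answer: -5599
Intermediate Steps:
r(m, R) = R + m
449 - 216*r(11, 17) = 449 - 216*(17 + 11) = 449 - 216*28 = 449 - 6048 = -5599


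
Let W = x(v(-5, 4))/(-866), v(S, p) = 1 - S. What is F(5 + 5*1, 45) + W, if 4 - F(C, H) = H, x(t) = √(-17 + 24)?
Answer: -41 - √7/866 ≈ -41.003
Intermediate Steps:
x(t) = √7
F(C, H) = 4 - H
W = -√7/866 (W = √7/(-866) = √7*(-1/866) = -√7/866 ≈ -0.0030551)
F(5 + 5*1, 45) + W = (4 - 1*45) - √7/866 = (4 - 45) - √7/866 = -41 - √7/866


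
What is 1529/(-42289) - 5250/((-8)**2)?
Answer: -111057553/1353248 ≈ -82.067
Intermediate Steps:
1529/(-42289) - 5250/((-8)**2) = 1529*(-1/42289) - 5250/64 = -1529/42289 - 5250*1/64 = -1529/42289 - 2625/32 = -111057553/1353248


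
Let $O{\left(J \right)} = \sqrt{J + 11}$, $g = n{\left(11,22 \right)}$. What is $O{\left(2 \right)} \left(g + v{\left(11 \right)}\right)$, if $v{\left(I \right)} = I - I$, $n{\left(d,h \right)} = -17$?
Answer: $- 17 \sqrt{13} \approx -61.294$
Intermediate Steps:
$g = -17$
$O{\left(J \right)} = \sqrt{11 + J}$
$v{\left(I \right)} = 0$
$O{\left(2 \right)} \left(g + v{\left(11 \right)}\right) = \sqrt{11 + 2} \left(-17 + 0\right) = \sqrt{13} \left(-17\right) = - 17 \sqrt{13}$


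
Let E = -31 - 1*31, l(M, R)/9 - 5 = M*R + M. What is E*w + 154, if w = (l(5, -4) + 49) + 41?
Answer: 154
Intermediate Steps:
l(M, R) = 45 + 9*M + 9*M*R (l(M, R) = 45 + 9*(M*R + M) = 45 + 9*(M + M*R) = 45 + (9*M + 9*M*R) = 45 + 9*M + 9*M*R)
E = -62 (E = -31 - 31 = -62)
w = 0 (w = ((45 + 9*5 + 9*5*(-4)) + 49) + 41 = ((45 + 45 - 180) + 49) + 41 = (-90 + 49) + 41 = -41 + 41 = 0)
E*w + 154 = -62*0 + 154 = 0 + 154 = 154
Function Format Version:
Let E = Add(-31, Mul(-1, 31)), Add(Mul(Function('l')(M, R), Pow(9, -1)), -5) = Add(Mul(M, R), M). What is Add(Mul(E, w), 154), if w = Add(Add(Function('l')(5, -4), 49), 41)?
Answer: 154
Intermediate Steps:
Function('l')(M, R) = Add(45, Mul(9, M), Mul(9, M, R)) (Function('l')(M, R) = Add(45, Mul(9, Add(Mul(M, R), M))) = Add(45, Mul(9, Add(M, Mul(M, R)))) = Add(45, Add(Mul(9, M), Mul(9, M, R))) = Add(45, Mul(9, M), Mul(9, M, R)))
E = -62 (E = Add(-31, -31) = -62)
w = 0 (w = Add(Add(Add(45, Mul(9, 5), Mul(9, 5, -4)), 49), 41) = Add(Add(Add(45, 45, -180), 49), 41) = Add(Add(-90, 49), 41) = Add(-41, 41) = 0)
Add(Mul(E, w), 154) = Add(Mul(-62, 0), 154) = Add(0, 154) = 154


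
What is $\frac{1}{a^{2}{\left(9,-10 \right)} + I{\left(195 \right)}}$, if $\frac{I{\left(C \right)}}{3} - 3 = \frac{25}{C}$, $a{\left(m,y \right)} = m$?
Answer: $\frac{13}{1175} \approx 0.011064$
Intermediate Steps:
$I{\left(C \right)} = 9 + \frac{75}{C}$ ($I{\left(C \right)} = 9 + 3 \frac{25}{C} = 9 + \frac{75}{C}$)
$\frac{1}{a^{2}{\left(9,-10 \right)} + I{\left(195 \right)}} = \frac{1}{9^{2} + \left(9 + \frac{75}{195}\right)} = \frac{1}{81 + \left(9 + 75 \cdot \frac{1}{195}\right)} = \frac{1}{81 + \left(9 + \frac{5}{13}\right)} = \frac{1}{81 + \frac{122}{13}} = \frac{1}{\frac{1175}{13}} = \frac{13}{1175}$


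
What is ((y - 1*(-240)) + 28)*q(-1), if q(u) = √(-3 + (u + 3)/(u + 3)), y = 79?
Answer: 347*I*√2 ≈ 490.73*I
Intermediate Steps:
q(u) = I*√2 (q(u) = √(-3 + (3 + u)/(3 + u)) = √(-3 + 1) = √(-2) = I*√2)
((y - 1*(-240)) + 28)*q(-1) = ((79 - 1*(-240)) + 28)*(I*√2) = ((79 + 240) + 28)*(I*√2) = (319 + 28)*(I*√2) = 347*(I*√2) = 347*I*√2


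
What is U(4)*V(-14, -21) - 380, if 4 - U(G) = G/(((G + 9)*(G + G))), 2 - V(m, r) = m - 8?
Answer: -3704/13 ≈ -284.92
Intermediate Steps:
V(m, r) = 10 - m (V(m, r) = 2 - (m - 8) = 2 - (-8 + m) = 2 + (8 - m) = 10 - m)
U(G) = 4 - 1/(2*(9 + G)) (U(G) = 4 - G/((G + 9)*(G + G)) = 4 - G/((9 + G)*(2*G)) = 4 - G/(2*G*(9 + G)) = 4 - G*1/(2*G*(9 + G)) = 4 - 1/(2*(9 + G)))
U(4)*V(-14, -21) - 380 = ((71 + 8*4)/(2*(9 + 4)))*(10 - 1*(-14)) - 380 = ((½)*(71 + 32)/13)*(10 + 14) - 380 = ((½)*(1/13)*103)*24 - 380 = (103/26)*24 - 380 = 1236/13 - 380 = -3704/13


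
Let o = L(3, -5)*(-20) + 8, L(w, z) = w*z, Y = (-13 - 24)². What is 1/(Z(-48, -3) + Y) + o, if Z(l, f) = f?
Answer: 420729/1366 ≈ 308.00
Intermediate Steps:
Y = 1369 (Y = (-37)² = 1369)
o = 308 (o = (3*(-5))*(-20) + 8 = -15*(-20) + 8 = 300 + 8 = 308)
1/(Z(-48, -3) + Y) + o = 1/(-3 + 1369) + 308 = 1/1366 + 308 = 420729/1366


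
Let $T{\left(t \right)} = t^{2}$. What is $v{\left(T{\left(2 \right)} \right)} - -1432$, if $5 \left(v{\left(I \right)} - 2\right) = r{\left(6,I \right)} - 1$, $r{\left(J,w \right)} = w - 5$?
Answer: $\frac{7168}{5} \approx 1433.6$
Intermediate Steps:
$r{\left(J,w \right)} = -5 + w$
$v{\left(I \right)} = \frac{4}{5} + \frac{I}{5}$ ($v{\left(I \right)} = 2 + \frac{\left(-5 + I\right) - 1}{5} = 2 + \frac{-6 + I}{5} = 2 + \left(- \frac{6}{5} + \frac{I}{5}\right) = \frac{4}{5} + \frac{I}{5}$)
$v{\left(T{\left(2 \right)} \right)} - -1432 = \left(\frac{4}{5} + \frac{2^{2}}{5}\right) - -1432 = \left(\frac{4}{5} + \frac{1}{5} \cdot 4\right) + 1432 = \left(\frac{4}{5} + \frac{4}{5}\right) + 1432 = \frac{8}{5} + 1432 = \frac{7168}{5}$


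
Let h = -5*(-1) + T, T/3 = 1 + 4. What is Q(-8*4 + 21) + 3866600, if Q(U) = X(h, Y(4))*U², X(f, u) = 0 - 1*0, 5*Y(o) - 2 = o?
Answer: 3866600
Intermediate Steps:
T = 15 (T = 3*(1 + 4) = 3*5 = 15)
Y(o) = ⅖ + o/5
h = 20 (h = -5*(-1) + 15 = 5 + 15 = 20)
X(f, u) = 0 (X(f, u) = 0 + 0 = 0)
Q(U) = 0 (Q(U) = 0*U² = 0)
Q(-8*4 + 21) + 3866600 = 0 + 3866600 = 3866600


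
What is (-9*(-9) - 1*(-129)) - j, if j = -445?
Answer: 655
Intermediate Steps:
(-9*(-9) - 1*(-129)) - j = (-9*(-9) - 1*(-129)) - 1*(-445) = (81 + 129) + 445 = 210 + 445 = 655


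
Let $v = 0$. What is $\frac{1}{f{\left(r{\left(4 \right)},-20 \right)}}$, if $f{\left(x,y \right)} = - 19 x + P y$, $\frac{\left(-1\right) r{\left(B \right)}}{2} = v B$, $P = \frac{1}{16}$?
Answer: $- \frac{4}{5} \approx -0.8$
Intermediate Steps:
$P = \frac{1}{16} \approx 0.0625$
$r{\left(B \right)} = 0$ ($r{\left(B \right)} = - 2 \cdot 0 B = \left(-2\right) 0 = 0$)
$f{\left(x,y \right)} = - 19 x + \frac{y}{16}$
$\frac{1}{f{\left(r{\left(4 \right)},-20 \right)}} = \frac{1}{\left(-19\right) 0 + \frac{1}{16} \left(-20\right)} = \frac{1}{0 - \frac{5}{4}} = \frac{1}{- \frac{5}{4}} = - \frac{4}{5}$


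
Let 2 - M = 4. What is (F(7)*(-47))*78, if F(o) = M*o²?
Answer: 359268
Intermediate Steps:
M = -2 (M = 2 - 1*4 = 2 - 4 = -2)
F(o) = -2*o²
(F(7)*(-47))*78 = (-2*7²*(-47))*78 = (-2*49*(-47))*78 = -98*(-47)*78 = 4606*78 = 359268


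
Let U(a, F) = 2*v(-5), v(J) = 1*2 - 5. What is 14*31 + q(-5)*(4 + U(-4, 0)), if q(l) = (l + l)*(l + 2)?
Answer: 374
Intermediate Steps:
v(J) = -3 (v(J) = 2 - 5 = -3)
U(a, F) = -6 (U(a, F) = 2*(-3) = -6)
q(l) = 2*l*(2 + l) (q(l) = (2*l)*(2 + l) = 2*l*(2 + l))
14*31 + q(-5)*(4 + U(-4, 0)) = 14*31 + (2*(-5)*(2 - 5))*(4 - 6) = 434 + (2*(-5)*(-3))*(-2) = 434 + 30*(-2) = 434 - 60 = 374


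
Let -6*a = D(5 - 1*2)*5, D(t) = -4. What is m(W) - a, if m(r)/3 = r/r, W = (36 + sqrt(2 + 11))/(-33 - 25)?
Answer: -1/3 ≈ -0.33333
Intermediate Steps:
W = -18/29 - sqrt(13)/58 (W = (36 + sqrt(13))/(-58) = (36 + sqrt(13))*(-1/58) = -18/29 - sqrt(13)/58 ≈ -0.68285)
a = 10/3 (a = -(-2)*5/3 = -1/6*(-20) = 10/3 ≈ 3.3333)
m(r) = 3 (m(r) = 3*(r/r) = 3*1 = 3)
m(W) - a = 3 - 1*10/3 = 3 - 10/3 = -1/3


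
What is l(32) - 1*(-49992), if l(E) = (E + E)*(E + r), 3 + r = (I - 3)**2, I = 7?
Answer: 52872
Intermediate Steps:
r = 13 (r = -3 + (7 - 3)**2 = -3 + 4**2 = -3 + 16 = 13)
l(E) = 2*E*(13 + E) (l(E) = (E + E)*(E + 13) = (2*E)*(13 + E) = 2*E*(13 + E))
l(32) - 1*(-49992) = 2*32*(13 + 32) - 1*(-49992) = 2*32*45 + 49992 = 2880 + 49992 = 52872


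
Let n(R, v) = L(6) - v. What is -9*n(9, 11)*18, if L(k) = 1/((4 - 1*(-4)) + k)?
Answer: 12393/7 ≈ 1770.4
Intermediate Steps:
L(k) = 1/(8 + k) (L(k) = 1/((4 + 4) + k) = 1/(8 + k))
n(R, v) = 1/14 - v (n(R, v) = 1/(8 + 6) - v = 1/14 - v)
-9*n(9, 11)*18 = -9*(1/14 - 1*11)*18 = -9*(1/14 - 11)*18 = -9*(-153/14)*18 = (1377/14)*18 = 12393/7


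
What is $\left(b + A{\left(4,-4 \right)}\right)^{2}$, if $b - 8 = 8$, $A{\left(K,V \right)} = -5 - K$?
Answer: $49$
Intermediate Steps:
$b = 16$ ($b = 8 + 8 = 16$)
$\left(b + A{\left(4,-4 \right)}\right)^{2} = \left(16 - 9\right)^{2} = 7^{2} = 49$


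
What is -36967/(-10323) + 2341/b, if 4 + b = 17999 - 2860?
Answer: 194553896/52079535 ≈ 3.7357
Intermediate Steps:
b = 15135 (b = -4 + (17999 - 2860) = -4 + 15139 = 15135)
-36967/(-10323) + 2341/b = -36967/(-10323) + 2341/15135 = -36967*(-1/10323) + 2341*(1/15135) = 36967/10323 + 2341/15135 = 194553896/52079535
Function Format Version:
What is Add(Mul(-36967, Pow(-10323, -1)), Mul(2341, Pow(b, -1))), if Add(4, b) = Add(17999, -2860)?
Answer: Rational(194553896, 52079535) ≈ 3.7357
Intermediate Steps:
b = 15135 (b = Add(-4, Add(17999, -2860)) = Add(-4, 15139) = 15135)
Add(Mul(-36967, Pow(-10323, -1)), Mul(2341, Pow(b, -1))) = Add(Mul(-36967, Pow(-10323, -1)), Mul(2341, Pow(15135, -1))) = Add(Mul(-36967, Rational(-1, 10323)), Mul(2341, Rational(1, 15135))) = Add(Rational(36967, 10323), Rational(2341, 15135)) = Rational(194553896, 52079535)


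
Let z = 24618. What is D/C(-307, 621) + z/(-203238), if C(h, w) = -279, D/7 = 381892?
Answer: -30183979583/3150189 ≈ -9581.6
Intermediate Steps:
D = 2673244 (D = 7*381892 = 2673244)
D/C(-307, 621) + z/(-203238) = 2673244/(-279) + 24618/(-203238) = 2673244*(-1/279) + 24618*(-1/203238) = -2673244/279 - 4103/33873 = -30183979583/3150189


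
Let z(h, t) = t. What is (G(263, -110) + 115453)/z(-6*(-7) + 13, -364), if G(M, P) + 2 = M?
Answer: -57857/182 ≈ -317.90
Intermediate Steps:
G(M, P) = -2 + M
(G(263, -110) + 115453)/z(-6*(-7) + 13, -364) = ((-2 + 263) + 115453)/(-364) = (261 + 115453)*(-1/364) = 115714*(-1/364) = -57857/182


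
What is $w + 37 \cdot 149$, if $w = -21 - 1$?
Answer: $5491$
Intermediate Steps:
$w = -22$ ($w = -21 - 1 = -22$)
$w + 37 \cdot 149 = -22 + 37 \cdot 149 = -22 + 5513 = 5491$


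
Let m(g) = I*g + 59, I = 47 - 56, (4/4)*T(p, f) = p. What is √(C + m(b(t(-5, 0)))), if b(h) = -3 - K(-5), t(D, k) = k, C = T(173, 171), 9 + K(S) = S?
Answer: √133 ≈ 11.533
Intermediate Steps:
T(p, f) = p
I = -9
K(S) = -9 + S
C = 173
b(h) = 11 (b(h) = -3 - (-9 - 5) = -3 - 1*(-14) = -3 + 14 = 11)
m(g) = 59 - 9*g (m(g) = -9*g + 59 = 59 - 9*g)
√(C + m(b(t(-5, 0)))) = √(173 + (59 - 9*11)) = √(173 + (59 - 99)) = √(173 - 40) = √133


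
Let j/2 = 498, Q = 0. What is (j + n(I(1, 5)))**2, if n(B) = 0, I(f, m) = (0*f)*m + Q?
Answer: 992016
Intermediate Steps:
I(f, m) = 0 (I(f, m) = (0*f)*m + 0 = 0*m + 0 = 0 + 0 = 0)
j = 996 (j = 2*498 = 996)
(j + n(I(1, 5)))**2 = (996 + 0)**2 = 996**2 = 992016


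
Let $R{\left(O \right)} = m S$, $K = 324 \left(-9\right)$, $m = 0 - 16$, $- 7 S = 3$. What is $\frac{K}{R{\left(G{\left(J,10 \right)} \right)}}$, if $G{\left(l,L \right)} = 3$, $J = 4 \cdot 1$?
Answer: $- \frac{1701}{4} \approx -425.25$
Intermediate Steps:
$J = 4$
$S = - \frac{3}{7}$ ($S = \left(- \frac{1}{7}\right) 3 = - \frac{3}{7} \approx -0.42857$)
$m = -16$ ($m = 0 - 16 = -16$)
$K = -2916$
$R{\left(O \right)} = \frac{48}{7}$ ($R{\left(O \right)} = \left(-16\right) \left(- \frac{3}{7}\right) = \frac{48}{7}$)
$\frac{K}{R{\left(G{\left(J,10 \right)} \right)}} = - \frac{2916}{\frac{48}{7}} = \left(-2916\right) \frac{7}{48} = - \frac{1701}{4}$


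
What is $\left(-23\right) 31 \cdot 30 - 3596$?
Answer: $-24986$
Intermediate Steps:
$\left(-23\right) 31 \cdot 30 - 3596 = \left(-713\right) 30 - 3596 = -21390 - 3596 = -24986$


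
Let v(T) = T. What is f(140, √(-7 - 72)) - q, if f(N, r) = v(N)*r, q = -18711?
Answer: 18711 + 140*I*√79 ≈ 18711.0 + 1244.3*I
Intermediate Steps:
f(N, r) = N*r
f(140, √(-7 - 72)) - q = 140*√(-7 - 72) - 1*(-18711) = 140*√(-79) + 18711 = 140*(I*√79) + 18711 = 140*I*√79 + 18711 = 18711 + 140*I*√79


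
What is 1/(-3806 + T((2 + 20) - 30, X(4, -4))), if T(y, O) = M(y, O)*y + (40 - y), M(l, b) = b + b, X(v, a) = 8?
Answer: -1/3886 ≈ -0.00025733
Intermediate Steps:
M(l, b) = 2*b
T(y, O) = 40 - y + 2*O*y (T(y, O) = (2*O)*y + (40 - y) = 2*O*y + (40 - y) = 40 - y + 2*O*y)
1/(-3806 + T((2 + 20) - 30, X(4, -4))) = 1/(-3806 + (40 - ((2 + 20) - 30) + 2*8*((2 + 20) - 30))) = 1/(-3806 + (40 - (22 - 30) + 2*8*(22 - 30))) = 1/(-3806 + (40 - 1*(-8) + 2*8*(-8))) = 1/(-3806 + (40 + 8 - 128)) = 1/(-3806 - 80) = 1/(-3886) = -1/3886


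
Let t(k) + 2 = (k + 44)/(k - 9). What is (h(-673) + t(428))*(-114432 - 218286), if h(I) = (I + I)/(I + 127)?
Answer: -20192544514/38129 ≈ -5.2959e+5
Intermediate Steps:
h(I) = 2*I/(127 + I) (h(I) = (2*I)/(127 + I) = 2*I/(127 + I))
t(k) = -2 + (44 + k)/(-9 + k) (t(k) = -2 + (k + 44)/(k - 9) = -2 + (44 + k)/(-9 + k))
(h(-673) + t(428))*(-114432 - 218286) = (2*(-673)/(127 - 673) + (62 - 1*428)/(-9 + 428))*(-114432 - 218286) = (2*(-673)/(-546) + (62 - 428)/419)*(-332718) = (2*(-673)*(-1/546) + (1/419)*(-366))*(-332718) = (673/273 - 366/419)*(-332718) = (182069/114387)*(-332718) = -20192544514/38129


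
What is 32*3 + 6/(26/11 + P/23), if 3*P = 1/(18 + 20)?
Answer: 6718620/68183 ≈ 98.538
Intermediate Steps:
P = 1/114 (P = 1/(3*(18 + 20)) = (⅓)/38 = (⅓)*(1/38) = 1/114 ≈ 0.0087719)
32*3 + 6/(26/11 + P/23) = 32*3 + 6/(26/11 + (1/114)/23) = 96 + 6/(26*(1/11) + (1/114)*(1/23)) = 96 + 6/(26/11 + 1/2622) = 96 + 6/(68183/28842) = 96 + 6*(28842/68183) = 96 + 173052/68183 = 6718620/68183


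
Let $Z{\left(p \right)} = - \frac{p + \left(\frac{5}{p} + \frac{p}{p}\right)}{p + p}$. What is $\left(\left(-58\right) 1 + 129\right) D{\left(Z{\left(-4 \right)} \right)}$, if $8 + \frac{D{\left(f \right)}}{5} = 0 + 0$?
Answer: $-2840$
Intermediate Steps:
$Z{\left(p \right)} = - \frac{1 + p + \frac{5}{p}}{2 p}$ ($Z{\left(p \right)} = - \frac{p + \left(\frac{5}{p} + 1\right)}{2 p} = - \left(p + \left(1 + \frac{5}{p}\right)\right) \frac{1}{2 p} = - \left(1 + p + \frac{5}{p}\right) \frac{1}{2 p} = - \frac{1 + p + \frac{5}{p}}{2 p}$)
$D{\left(f \right)} = -40$ ($D{\left(f \right)} = -40 + 5 \left(0 + 0\right) = -40 + 5 \cdot 0 = -40 + 0 = -40$)
$\left(\left(-58\right) 1 + 129\right) D{\left(Z{\left(-4 \right)} \right)} = \left(\left(-58\right) 1 + 129\right) \left(-40\right) = \left(-58 + 129\right) \left(-40\right) = 71 \left(-40\right) = -2840$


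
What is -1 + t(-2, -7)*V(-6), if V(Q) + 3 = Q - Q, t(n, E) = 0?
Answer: -1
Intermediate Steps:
V(Q) = -3 (V(Q) = -3 + (Q - Q) = -3 + 0 = -3)
-1 + t(-2, -7)*V(-6) = -1 + 0*(-3) = -1 + 0 = -1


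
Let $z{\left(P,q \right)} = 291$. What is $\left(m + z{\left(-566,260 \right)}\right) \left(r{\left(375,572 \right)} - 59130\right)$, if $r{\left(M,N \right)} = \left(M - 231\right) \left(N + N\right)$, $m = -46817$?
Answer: $-4913424756$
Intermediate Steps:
$r{\left(M,N \right)} = 2 N \left(-231 + M\right)$ ($r{\left(M,N \right)} = \left(-231 + M\right) 2 N = 2 N \left(-231 + M\right)$)
$\left(m + z{\left(-566,260 \right)}\right) \left(r{\left(375,572 \right)} - 59130\right) = \left(-46817 + 291\right) \left(2 \cdot 572 \left(-231 + 375\right) - 59130\right) = - 46526 \left(2 \cdot 572 \cdot 144 - 59130\right) = - 46526 \left(164736 - 59130\right) = \left(-46526\right) 105606 = -4913424756$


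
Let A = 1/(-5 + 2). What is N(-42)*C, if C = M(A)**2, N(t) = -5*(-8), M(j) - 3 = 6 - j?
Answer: 31360/9 ≈ 3484.4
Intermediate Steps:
A = -1/3 (A = 1/(-3) = -1/3 ≈ -0.33333)
M(j) = 9 - j (M(j) = 3 + (6 - j) = 9 - j)
N(t) = 40
C = 784/9 (C = (9 - 1*(-1/3))**2 = (9 + 1/3)**2 = (28/3)**2 = 784/9 ≈ 87.111)
N(-42)*C = 40*(784/9) = 31360/9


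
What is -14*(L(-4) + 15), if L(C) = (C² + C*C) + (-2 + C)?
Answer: -574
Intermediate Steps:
L(C) = -2 + C + 2*C² (L(C) = (C² + C²) + (-2 + C) = 2*C² + (-2 + C) = -2 + C + 2*C²)
-14*(L(-4) + 15) = -14*((-2 - 4 + 2*(-4)²) + 15) = -14*((-2 - 4 + 2*16) + 15) = -14*((-2 - 4 + 32) + 15) = -14*(26 + 15) = -14*41 = -574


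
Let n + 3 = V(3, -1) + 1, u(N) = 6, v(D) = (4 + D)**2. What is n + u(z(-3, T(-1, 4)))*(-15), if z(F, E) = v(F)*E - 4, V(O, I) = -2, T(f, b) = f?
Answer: -94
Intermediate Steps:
z(F, E) = -4 + E*(4 + F)**2 (z(F, E) = (4 + F)**2*E - 4 = E*(4 + F)**2 - 4 = -4 + E*(4 + F)**2)
n = -4 (n = -3 + (-2 + 1) = -3 - 1 = -4)
n + u(z(-3, T(-1, 4)))*(-15) = -4 + 6*(-15) = -4 - 90 = -94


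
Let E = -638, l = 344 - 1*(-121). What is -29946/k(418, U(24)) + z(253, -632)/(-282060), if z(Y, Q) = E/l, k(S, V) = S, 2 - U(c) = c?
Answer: -981913551679/13706000550 ≈ -71.641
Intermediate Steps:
l = 465 (l = 344 + 121 = 465)
U(c) = 2 - c
z(Y, Q) = -638/465
-29946/k(418, U(24)) + z(253, -632)/(-282060) = -29946/418 - 638/465/(-282060) = -29946*1/418 - 638/465*(-1/282060) = -14973/209 + 319/65578950 = -981913551679/13706000550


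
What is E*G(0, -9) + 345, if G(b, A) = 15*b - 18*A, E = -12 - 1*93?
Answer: -16665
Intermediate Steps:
E = -105 (E = -12 - 93 = -105)
G(b, A) = -18*A + 15*b
E*G(0, -9) + 345 = -105*(-18*(-9) + 15*0) + 345 = -105*(162 + 0) + 345 = -105*162 + 345 = -17010 + 345 = -16665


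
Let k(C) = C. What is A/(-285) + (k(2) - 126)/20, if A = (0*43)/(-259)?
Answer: -31/5 ≈ -6.2000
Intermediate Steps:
A = 0 (A = 0*(-1/259) = 0)
A/(-285) + (k(2) - 126)/20 = 0/(-285) + (2 - 126)/20 = 0*(-1/285) - 124*1/20 = 0 - 31/5 = -31/5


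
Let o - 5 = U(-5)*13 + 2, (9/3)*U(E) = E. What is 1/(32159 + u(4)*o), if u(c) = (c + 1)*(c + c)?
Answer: 3/94717 ≈ 3.1673e-5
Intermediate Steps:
U(E) = E/3
u(c) = 2*c*(1 + c) (u(c) = (1 + c)*(2*c) = 2*c*(1 + c))
o = -44/3 (o = 5 + (((⅓)*(-5))*13 + 2) = 5 + (-5/3*13 + 2) = 5 + (-65/3 + 2) = 5 - 59/3 = -44/3 ≈ -14.667)
1/(32159 + u(4)*o) = 1/(32159 + (2*4*(1 + 4))*(-44/3)) = 1/(32159 + (2*4*5)*(-44/3)) = 1/(32159 + 40*(-44/3)) = 1/(32159 - 1760/3) = 1/(94717/3) = 3/94717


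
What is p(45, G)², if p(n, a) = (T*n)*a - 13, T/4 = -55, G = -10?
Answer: 9798426169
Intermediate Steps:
T = -220 (T = 4*(-55) = -220)
p(n, a) = -13 - 220*a*n (p(n, a) = (-220*n)*a - 13 = -220*a*n - 13 = -13 - 220*a*n)
p(45, G)² = (-13 - 220*(-10)*45)² = (-13 + 99000)² = 98987² = 9798426169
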